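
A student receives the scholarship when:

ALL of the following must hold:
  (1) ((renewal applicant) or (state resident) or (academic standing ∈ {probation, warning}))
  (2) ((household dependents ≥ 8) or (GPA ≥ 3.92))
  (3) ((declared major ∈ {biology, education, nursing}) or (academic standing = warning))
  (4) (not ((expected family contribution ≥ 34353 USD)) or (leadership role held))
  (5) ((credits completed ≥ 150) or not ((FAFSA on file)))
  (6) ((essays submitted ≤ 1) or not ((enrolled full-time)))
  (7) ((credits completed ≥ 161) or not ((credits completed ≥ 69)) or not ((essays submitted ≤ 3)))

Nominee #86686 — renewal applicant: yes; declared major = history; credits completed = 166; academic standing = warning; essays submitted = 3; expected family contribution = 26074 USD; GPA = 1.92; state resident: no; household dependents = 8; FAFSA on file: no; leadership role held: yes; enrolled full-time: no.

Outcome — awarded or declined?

Awarded

Atomic conditions:
  renewal applicant: yes → true
  state resident: no → false
  academic standing ∈ {probation, warning}: warning is in the set → true
  household dependents ≥ 8: 8 ≥ 8 is true
  GPA ≥ 3.92: 1.92 ≥ 3.92 is false
  declared major ∈ {biology, education, nursing}: history is not in the set → false
  academic standing = warning: warning == warning is true
  expected family contribution ≥ 34353 USD: 26074 ≥ 34353 is false
  leadership role held: yes → true
  credits completed ≥ 150: 166 ≥ 150 is true
  FAFSA on file: no → false
  essays submitted ≤ 1: 3 ≤ 1 is false
  enrolled full-time: no → false
  credits completed ≥ 161: 166 ≥ 161 is true
  credits completed ≥ 69: 166 ≥ 69 is true
  essays submitted ≤ 3: 3 ≤ 3 is true
Combine:
[1] true OR false OR true = true
[2] true OR false = true
[3] false OR true = true
[4.1] NOT false = true
[4] true OR true = true
[5.2] NOT false = true
[5] true OR true = true
[6.2] NOT false = true
[6] false OR true = true
[7.2] NOT true = false
[7.3] NOT true = false
[7] true OR false OR false = true
[root] true AND true AND true AND true AND true AND true AND true = true
Overall: true → awarded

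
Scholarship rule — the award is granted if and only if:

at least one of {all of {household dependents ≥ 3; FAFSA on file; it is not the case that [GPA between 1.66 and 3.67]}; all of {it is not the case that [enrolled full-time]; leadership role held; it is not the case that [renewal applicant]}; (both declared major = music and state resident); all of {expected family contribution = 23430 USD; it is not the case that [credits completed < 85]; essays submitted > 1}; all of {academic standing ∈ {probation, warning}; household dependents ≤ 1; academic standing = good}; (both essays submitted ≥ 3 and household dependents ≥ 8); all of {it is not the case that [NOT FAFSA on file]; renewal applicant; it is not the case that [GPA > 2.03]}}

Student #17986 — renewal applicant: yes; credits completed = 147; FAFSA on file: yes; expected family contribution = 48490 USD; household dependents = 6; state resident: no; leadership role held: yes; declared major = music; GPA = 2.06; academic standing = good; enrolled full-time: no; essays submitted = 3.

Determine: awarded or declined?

Atomic conditions:
  household dependents ≥ 3: 6 ≥ 3 is true
  FAFSA on file: yes → true
  GPA between 1.66 and 3.67: 2.06 in [1.66, 3.67] is true
  enrolled full-time: no → false
  leadership role held: yes → true
  renewal applicant: yes → true
  declared major = music: music == music is true
  state resident: no → false
  expected family contribution = 23430 USD: 48490 == 23430 is false
  credits completed < 85: 147 < 85 is false
  essays submitted > 1: 3 > 1 is true
  academic standing ∈ {probation, warning}: good is not in the set → false
  household dependents ≤ 1: 6 ≤ 1 is false
  academic standing = good: good == good is true
  essays submitted ≥ 3: 3 ≥ 3 is true
  household dependents ≥ 8: 6 ≥ 8 is false
  NOT FAFSA on file: yes → false
  GPA > 2.03: 2.06 > 2.03 is true
Combine:
[1.3] NOT true = false
[1] true AND true AND false = false
[2.1] NOT false = true
[2.3] NOT true = false
[2] true AND true AND false = false
[3] true AND false = false
[4.2] NOT false = true
[4] false AND true AND true = false
[5] false AND false AND true = false
[6] true AND false = false
[7.1] NOT false = true
[7.3] NOT true = false
[7] true AND true AND false = false
[root] false OR false OR false OR false OR false OR false OR false = false
Overall: false → declined

Declined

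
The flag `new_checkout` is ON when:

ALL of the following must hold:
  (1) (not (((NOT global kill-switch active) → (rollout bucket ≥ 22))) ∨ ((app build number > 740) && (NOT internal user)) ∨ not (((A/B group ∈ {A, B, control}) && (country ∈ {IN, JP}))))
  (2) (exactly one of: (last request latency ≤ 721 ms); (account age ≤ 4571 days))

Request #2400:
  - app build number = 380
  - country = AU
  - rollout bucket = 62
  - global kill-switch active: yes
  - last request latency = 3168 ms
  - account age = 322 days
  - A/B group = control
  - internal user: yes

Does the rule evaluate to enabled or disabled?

Atomic conditions:
  NOT global kill-switch active: yes → false
  rollout bucket ≥ 22: 62 ≥ 22 is true
  app build number > 740: 380 > 740 is false
  NOT internal user: yes → false
  A/B group ∈ {A, B, control}: control is in the set → true
  country ∈ {IN, JP}: AU is not in the set → false
  last request latency ≤ 721 ms: 3168 ≤ 721 is false
  account age ≤ 4571 days: 322 ≤ 4571 is true
Combine:
[1.1.1] false → true (antecedent false ⇒ implication holds) = true
[1.1] NOT true = false
[1.2] false AND false = false
[1.3.1] true AND false = false
[1.3] NOT false = true
[1] false OR false OR true = true
[2] exactly-one(false, true) = true
[root] true AND true = true
Overall: true → enabled

Enabled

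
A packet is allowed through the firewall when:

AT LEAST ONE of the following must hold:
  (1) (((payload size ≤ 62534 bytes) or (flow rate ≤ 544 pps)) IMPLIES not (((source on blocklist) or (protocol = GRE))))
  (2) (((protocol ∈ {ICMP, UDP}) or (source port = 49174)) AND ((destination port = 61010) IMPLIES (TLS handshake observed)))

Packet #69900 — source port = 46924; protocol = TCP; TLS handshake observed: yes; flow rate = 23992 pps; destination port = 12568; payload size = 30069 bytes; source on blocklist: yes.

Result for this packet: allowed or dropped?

Dropped

Atomic conditions:
  payload size ≤ 62534 bytes: 30069 ≤ 62534 is true
  flow rate ≤ 544 pps: 23992 ≤ 544 is false
  source on blocklist: yes → true
  protocol = GRE: TCP == GRE is false
  protocol ∈ {ICMP, UDP}: TCP is not in the set → false
  source port = 49174: 46924 == 49174 is false
  destination port = 61010: 12568 == 61010 is false
  TLS handshake observed: yes → true
Combine:
[1.1] true OR false = true
[1.2.1] true OR false = true
[1.2] NOT true = false
[1] true → false = false
[2.1] false OR false = false
[2.2] false → true (antecedent false ⇒ implication holds) = true
[2] false AND true = false
[root] false OR false = false
Overall: false → dropped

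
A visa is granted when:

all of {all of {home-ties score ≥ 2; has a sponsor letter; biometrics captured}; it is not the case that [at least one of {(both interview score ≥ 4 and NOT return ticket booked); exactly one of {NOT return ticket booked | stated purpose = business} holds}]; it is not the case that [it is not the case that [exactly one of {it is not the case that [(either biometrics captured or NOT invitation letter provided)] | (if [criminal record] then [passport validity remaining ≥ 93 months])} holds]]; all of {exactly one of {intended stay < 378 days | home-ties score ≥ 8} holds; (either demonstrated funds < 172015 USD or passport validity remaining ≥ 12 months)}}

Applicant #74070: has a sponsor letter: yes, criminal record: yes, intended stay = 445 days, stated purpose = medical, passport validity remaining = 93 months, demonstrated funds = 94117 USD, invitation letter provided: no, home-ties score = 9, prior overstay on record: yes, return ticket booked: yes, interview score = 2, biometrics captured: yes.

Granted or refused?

Atomic conditions:
  home-ties score ≥ 2: 9 ≥ 2 is true
  has a sponsor letter: yes → true
  biometrics captured: yes → true
  interview score ≥ 4: 2 ≥ 4 is false
  NOT return ticket booked: yes → false
  stated purpose = business: medical == business is false
  NOT invitation letter provided: no → true
  criminal record: yes → true
  passport validity remaining ≥ 93 months: 93 ≥ 93 is true
  intended stay < 378 days: 445 < 378 is false
  home-ties score ≥ 8: 9 ≥ 8 is true
  demonstrated funds < 172015 USD: 94117 < 172015 is true
  passport validity remaining ≥ 12 months: 93 ≥ 12 is true
Combine:
[1] true AND true AND true = true
[2.1.1] false AND false = false
[2.1.2] exactly-one(false, false) = false
[2.1] false OR false = false
[2] NOT false = true
[3.1.1.1.1] true OR true = true
[3.1.1.1] NOT true = false
[3.1.1.2] true → true = true
[3.1.1] exactly-one(false, true) = true
[3.1] NOT true = false
[3] NOT false = true
[4.1] exactly-one(false, true) = true
[4.2] true OR true = true
[4] true AND true = true
[root] true AND true AND true AND true = true
Overall: true → granted

Granted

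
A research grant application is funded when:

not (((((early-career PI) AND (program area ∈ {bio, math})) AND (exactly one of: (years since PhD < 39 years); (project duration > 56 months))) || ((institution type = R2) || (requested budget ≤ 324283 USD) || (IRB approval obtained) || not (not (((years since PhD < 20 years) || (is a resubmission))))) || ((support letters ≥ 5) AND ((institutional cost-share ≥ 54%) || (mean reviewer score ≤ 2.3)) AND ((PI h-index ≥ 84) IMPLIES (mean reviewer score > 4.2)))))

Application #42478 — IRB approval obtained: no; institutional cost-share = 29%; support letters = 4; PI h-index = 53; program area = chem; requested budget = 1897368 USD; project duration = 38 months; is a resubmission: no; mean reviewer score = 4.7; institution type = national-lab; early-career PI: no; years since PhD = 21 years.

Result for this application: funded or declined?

Atomic conditions:
  early-career PI: no → false
  program area ∈ {bio, math}: chem is not in the set → false
  years since PhD < 39 years: 21 < 39 is true
  project duration > 56 months: 38 > 56 is false
  institution type = R2: national-lab == R2 is false
  requested budget ≤ 324283 USD: 1897368 ≤ 324283 is false
  IRB approval obtained: no → false
  years since PhD < 20 years: 21 < 20 is false
  is a resubmission: no → false
  support letters ≥ 5: 4 ≥ 5 is false
  institutional cost-share ≥ 54%: 29 ≥ 54 is false
  mean reviewer score ≤ 2.3: 4.7 ≤ 2.3 is false
  PI h-index ≥ 84: 53 ≥ 84 is false
  mean reviewer score > 4.2: 4.7 > 4.2 is true
Combine:
[1.1.1] false AND false = false
[1.1.2] exactly-one(true, false) = true
[1.1] false AND true = false
[1.2.4.1.1] false OR false = false
[1.2.4.1] NOT false = true
[1.2.4] NOT true = false
[1.2] false OR false OR false OR false = false
[1.3.2] false OR false = false
[1.3.3] false → true (antecedent false ⇒ implication holds) = true
[1.3] false AND false AND true = false
[1] false OR false OR false = false
[root] NOT false = true
Overall: true → funded

Funded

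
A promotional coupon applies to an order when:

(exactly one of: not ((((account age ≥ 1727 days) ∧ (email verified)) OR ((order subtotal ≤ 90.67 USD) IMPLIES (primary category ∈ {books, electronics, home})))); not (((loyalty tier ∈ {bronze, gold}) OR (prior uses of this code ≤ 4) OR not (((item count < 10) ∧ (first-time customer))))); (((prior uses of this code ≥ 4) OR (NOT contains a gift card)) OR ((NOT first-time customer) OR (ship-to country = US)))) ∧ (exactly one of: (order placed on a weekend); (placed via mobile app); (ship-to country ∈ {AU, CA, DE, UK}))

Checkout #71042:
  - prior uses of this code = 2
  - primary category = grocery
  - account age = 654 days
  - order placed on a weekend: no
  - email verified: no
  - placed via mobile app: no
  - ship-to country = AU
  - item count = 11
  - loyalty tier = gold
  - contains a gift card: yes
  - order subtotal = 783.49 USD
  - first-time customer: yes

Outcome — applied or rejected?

Rejected

Atomic conditions:
  account age ≥ 1727 days: 654 ≥ 1727 is false
  email verified: no → false
  order subtotal ≤ 90.67 USD: 783.49 ≤ 90.67 is false
  primary category ∈ {books, electronics, home}: grocery is not in the set → false
  loyalty tier ∈ {bronze, gold}: gold is in the set → true
  prior uses of this code ≤ 4: 2 ≤ 4 is true
  item count < 10: 11 < 10 is false
  first-time customer: yes → true
  prior uses of this code ≥ 4: 2 ≥ 4 is false
  NOT contains a gift card: yes → false
  NOT first-time customer: yes → false
  ship-to country = US: AU == US is false
  order placed on a weekend: no → false
  placed via mobile app: no → false
  ship-to country ∈ {AU, CA, DE, UK}: AU is in the set → true
Combine:
[1.1.1.1] false AND false = false
[1.1.1.2] false → false (antecedent false ⇒ implication holds) = true
[1.1.1] false OR true = true
[1.1] NOT true = false
[1.2.1.3.1] false AND true = false
[1.2.1.3] NOT false = true
[1.2.1] true OR true OR true = true
[1.2] NOT true = false
[1.3.1] false OR false = false
[1.3.2] false OR false = false
[1.3] false OR false = false
[1] exactly-one(false, false, false) = false
[2] exactly-one(false, false, true) = true
[root] false AND true = false
Overall: false → rejected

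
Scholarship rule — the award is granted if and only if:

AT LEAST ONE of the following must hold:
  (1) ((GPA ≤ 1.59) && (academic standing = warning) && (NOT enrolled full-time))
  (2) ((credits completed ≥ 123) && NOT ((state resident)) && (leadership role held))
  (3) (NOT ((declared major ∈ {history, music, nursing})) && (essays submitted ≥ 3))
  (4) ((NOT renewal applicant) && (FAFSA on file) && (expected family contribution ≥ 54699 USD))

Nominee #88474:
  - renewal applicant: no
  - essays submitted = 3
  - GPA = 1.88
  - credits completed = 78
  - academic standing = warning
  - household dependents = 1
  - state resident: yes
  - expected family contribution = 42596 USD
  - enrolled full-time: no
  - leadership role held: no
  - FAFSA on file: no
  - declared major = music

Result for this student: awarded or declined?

Declined

Atomic conditions:
  GPA ≤ 1.59: 1.88 ≤ 1.59 is false
  academic standing = warning: warning == warning is true
  NOT enrolled full-time: no → true
  credits completed ≥ 123: 78 ≥ 123 is false
  state resident: yes → true
  leadership role held: no → false
  declared major ∈ {history, music, nursing}: music is in the set → true
  essays submitted ≥ 3: 3 ≥ 3 is true
  NOT renewal applicant: no → true
  FAFSA on file: no → false
  expected family contribution ≥ 54699 USD: 42596 ≥ 54699 is false
Combine:
[1] false AND true AND true = false
[2.2] NOT true = false
[2] false AND false AND false = false
[3.1] NOT true = false
[3] false AND true = false
[4] true AND false AND false = false
[root] false OR false OR false OR false = false
Overall: false → declined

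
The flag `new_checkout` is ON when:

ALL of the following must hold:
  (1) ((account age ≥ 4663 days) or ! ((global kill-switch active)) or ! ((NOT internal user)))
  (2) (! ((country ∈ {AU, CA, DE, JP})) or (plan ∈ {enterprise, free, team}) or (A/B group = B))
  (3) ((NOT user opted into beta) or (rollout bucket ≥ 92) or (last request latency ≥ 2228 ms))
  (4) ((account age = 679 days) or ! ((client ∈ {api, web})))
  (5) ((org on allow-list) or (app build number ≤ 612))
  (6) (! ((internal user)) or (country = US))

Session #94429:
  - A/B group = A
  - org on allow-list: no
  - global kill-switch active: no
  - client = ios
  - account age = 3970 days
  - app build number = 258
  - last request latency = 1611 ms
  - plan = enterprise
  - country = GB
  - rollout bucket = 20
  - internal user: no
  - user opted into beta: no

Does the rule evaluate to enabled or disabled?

Atomic conditions:
  account age ≥ 4663 days: 3970 ≥ 4663 is false
  global kill-switch active: no → false
  NOT internal user: no → true
  country ∈ {AU, CA, DE, JP}: GB is not in the set → false
  plan ∈ {enterprise, free, team}: enterprise is in the set → true
  A/B group = B: A == B is false
  NOT user opted into beta: no → true
  rollout bucket ≥ 92: 20 ≥ 92 is false
  last request latency ≥ 2228 ms: 1611 ≥ 2228 is false
  account age = 679 days: 3970 == 679 is false
  client ∈ {api, web}: ios is not in the set → false
  org on allow-list: no → false
  app build number ≤ 612: 258 ≤ 612 is true
  internal user: no → false
  country = US: GB == US is false
Combine:
[1.2] NOT false = true
[1.3] NOT true = false
[1] false OR true OR false = true
[2.1] NOT false = true
[2] true OR true OR false = true
[3] true OR false OR false = true
[4.2] NOT false = true
[4] false OR true = true
[5] false OR true = true
[6.1] NOT false = true
[6] true OR false = true
[root] true AND true AND true AND true AND true AND true = true
Overall: true → enabled

Enabled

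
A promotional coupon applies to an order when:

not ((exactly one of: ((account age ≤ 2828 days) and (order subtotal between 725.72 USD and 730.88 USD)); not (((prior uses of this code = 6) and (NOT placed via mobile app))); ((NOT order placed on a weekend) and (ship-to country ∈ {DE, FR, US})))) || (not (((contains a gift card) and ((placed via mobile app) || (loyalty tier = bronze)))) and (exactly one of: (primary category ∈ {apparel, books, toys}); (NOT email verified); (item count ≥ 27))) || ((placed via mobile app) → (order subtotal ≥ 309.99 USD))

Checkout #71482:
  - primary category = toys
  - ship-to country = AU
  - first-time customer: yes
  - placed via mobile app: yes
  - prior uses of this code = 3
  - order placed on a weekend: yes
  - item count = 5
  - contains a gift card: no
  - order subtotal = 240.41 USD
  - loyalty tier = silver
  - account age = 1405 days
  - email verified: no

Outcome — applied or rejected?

Rejected

Atomic conditions:
  account age ≤ 2828 days: 1405 ≤ 2828 is true
  order subtotal between 725.72 USD and 730.88 USD: 240.41 in [725.72, 730.88] is false
  prior uses of this code = 6: 3 == 6 is false
  NOT placed via mobile app: yes → false
  NOT order placed on a weekend: yes → false
  ship-to country ∈ {DE, FR, US}: AU is not in the set → false
  contains a gift card: no → false
  placed via mobile app: yes → true
  loyalty tier = bronze: silver == bronze is false
  primary category ∈ {apparel, books, toys}: toys is in the set → true
  NOT email verified: no → true
  item count ≥ 27: 5 ≥ 27 is false
  order subtotal ≥ 309.99 USD: 240.41 ≥ 309.99 is false
Combine:
[1.1.1] true AND false = false
[1.1.2.1] false AND false = false
[1.1.2] NOT false = true
[1.1.3] false AND false = false
[1.1] exactly-one(false, true, false) = true
[1] NOT true = false
[2.1.1.2] true OR false = true
[2.1.1] false AND true = false
[2.1] NOT false = true
[2.2] exactly-one(true, true, false) = false
[2] true AND false = false
[3] true → false = false
[root] false OR false OR false = false
Overall: false → rejected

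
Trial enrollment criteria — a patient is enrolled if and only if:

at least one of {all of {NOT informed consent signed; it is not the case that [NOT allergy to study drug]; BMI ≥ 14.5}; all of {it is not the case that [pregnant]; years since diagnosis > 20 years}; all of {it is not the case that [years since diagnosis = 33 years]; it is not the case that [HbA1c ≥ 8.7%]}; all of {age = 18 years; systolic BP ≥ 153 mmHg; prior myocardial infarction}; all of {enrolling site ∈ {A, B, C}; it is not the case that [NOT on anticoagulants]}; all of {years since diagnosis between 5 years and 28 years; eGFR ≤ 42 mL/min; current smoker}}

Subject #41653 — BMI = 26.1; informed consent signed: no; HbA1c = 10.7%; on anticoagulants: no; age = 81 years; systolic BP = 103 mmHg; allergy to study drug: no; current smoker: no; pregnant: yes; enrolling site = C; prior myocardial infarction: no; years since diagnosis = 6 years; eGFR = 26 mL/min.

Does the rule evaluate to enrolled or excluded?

Atomic conditions:
  NOT informed consent signed: no → true
  NOT allergy to study drug: no → true
  BMI ≥ 14.5: 26.1 ≥ 14.5 is true
  pregnant: yes → true
  years since diagnosis > 20 years: 6 > 20 is false
  years since diagnosis = 33 years: 6 == 33 is false
  HbA1c ≥ 8.7%: 10.7 ≥ 8.7 is true
  age = 18 years: 81 == 18 is false
  systolic BP ≥ 153 mmHg: 103 ≥ 153 is false
  prior myocardial infarction: no → false
  enrolling site ∈ {A, B, C}: C is in the set → true
  NOT on anticoagulants: no → true
  years since diagnosis between 5 years and 28 years: 6 in [5, 28] is true
  eGFR ≤ 42 mL/min: 26 ≤ 42 is true
  current smoker: no → false
Combine:
[1.2] NOT true = false
[1] true AND false AND true = false
[2.1] NOT true = false
[2] false AND false = false
[3.1] NOT false = true
[3.2] NOT true = false
[3] true AND false = false
[4] false AND false AND false = false
[5.2] NOT true = false
[5] true AND false = false
[6] true AND true AND false = false
[root] false OR false OR false OR false OR false OR false = false
Overall: false → excluded

Excluded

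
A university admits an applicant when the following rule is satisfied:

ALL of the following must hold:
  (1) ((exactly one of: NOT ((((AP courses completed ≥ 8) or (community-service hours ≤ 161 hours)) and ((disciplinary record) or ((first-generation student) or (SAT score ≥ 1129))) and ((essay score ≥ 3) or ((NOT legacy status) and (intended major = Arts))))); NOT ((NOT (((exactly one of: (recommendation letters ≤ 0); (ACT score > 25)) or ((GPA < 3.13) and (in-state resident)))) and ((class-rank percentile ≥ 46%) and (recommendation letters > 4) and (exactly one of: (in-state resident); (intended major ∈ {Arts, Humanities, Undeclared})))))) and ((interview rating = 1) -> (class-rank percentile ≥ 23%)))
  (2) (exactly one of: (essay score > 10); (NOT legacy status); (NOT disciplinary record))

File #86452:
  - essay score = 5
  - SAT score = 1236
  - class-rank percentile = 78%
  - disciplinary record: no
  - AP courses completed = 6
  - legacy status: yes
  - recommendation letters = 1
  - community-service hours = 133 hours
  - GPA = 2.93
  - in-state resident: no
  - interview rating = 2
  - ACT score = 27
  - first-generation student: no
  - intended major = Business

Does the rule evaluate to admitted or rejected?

Atomic conditions:
  AP courses completed ≥ 8: 6 ≥ 8 is false
  community-service hours ≤ 161 hours: 133 ≤ 161 is true
  disciplinary record: no → false
  first-generation student: no → false
  SAT score ≥ 1129: 1236 ≥ 1129 is true
  essay score ≥ 3: 5 ≥ 3 is true
  NOT legacy status: yes → false
  intended major = Arts: Business == Arts is false
  recommendation letters ≤ 0: 1 ≤ 0 is false
  ACT score > 25: 27 > 25 is true
  GPA < 3.13: 2.93 < 3.13 is true
  in-state resident: no → false
  class-rank percentile ≥ 46%: 78 ≥ 46 is true
  recommendation letters > 4: 1 > 4 is false
  intended major ∈ {Arts, Humanities, Undeclared}: Business is not in the set → false
  interview rating = 1: 2 == 1 is false
  class-rank percentile ≥ 23%: 78 ≥ 23 is true
  essay score > 10: 5 > 10 is false
  NOT disciplinary record: no → true
Combine:
[1.1.1.1.1] false OR true = true
[1.1.1.1.2.2] false OR true = true
[1.1.1.1.2] false OR true = true
[1.1.1.1.3.2] false AND false = false
[1.1.1.1.3] true OR false = true
[1.1.1.1] true AND true AND true = true
[1.1.1] NOT true = false
[1.1.2.1.1.1.1] exactly-one(false, true) = true
[1.1.2.1.1.1.2] true AND false = false
[1.1.2.1.1.1] true OR false = true
[1.1.2.1.1] NOT true = false
[1.1.2.1.2.3] exactly-one(false, false) = false
[1.1.2.1.2] true AND false AND false = false
[1.1.2.1] false AND false = false
[1.1.2] NOT false = true
[1.1] exactly-one(false, true) = true
[1.2] false → true (antecedent false ⇒ implication holds) = true
[1] true AND true = true
[2] exactly-one(false, false, true) = true
[root] true AND true = true
Overall: true → admitted

Admitted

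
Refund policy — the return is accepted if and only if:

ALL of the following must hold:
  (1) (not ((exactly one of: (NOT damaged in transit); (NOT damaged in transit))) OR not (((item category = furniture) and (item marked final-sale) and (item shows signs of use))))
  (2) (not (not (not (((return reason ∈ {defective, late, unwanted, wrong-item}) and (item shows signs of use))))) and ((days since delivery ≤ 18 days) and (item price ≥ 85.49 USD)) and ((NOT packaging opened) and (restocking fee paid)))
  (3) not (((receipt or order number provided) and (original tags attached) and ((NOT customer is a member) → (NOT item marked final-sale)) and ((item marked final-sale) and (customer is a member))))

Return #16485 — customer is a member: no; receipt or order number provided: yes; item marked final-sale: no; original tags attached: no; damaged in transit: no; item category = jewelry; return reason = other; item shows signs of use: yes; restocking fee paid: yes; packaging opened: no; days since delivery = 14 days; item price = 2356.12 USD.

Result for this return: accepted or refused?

Accepted

Atomic conditions:
  NOT damaged in transit: no → true
  item category = furniture: jewelry == furniture is false
  item marked final-sale: no → false
  item shows signs of use: yes → true
  return reason ∈ {defective, late, unwanted, wrong-item}: other is not in the set → false
  days since delivery ≤ 18 days: 14 ≤ 18 is true
  item price ≥ 85.49 USD: 2356.12 ≥ 85.49 is true
  NOT packaging opened: no → true
  restocking fee paid: yes → true
  receipt or order number provided: yes → true
  original tags attached: no → false
  NOT customer is a member: no → true
  NOT item marked final-sale: no → true
  customer is a member: no → false
Combine:
[1.1.1] exactly-one(true, true) = false
[1.1] NOT false = true
[1.2.1] false AND false AND true = false
[1.2] NOT false = true
[1] true OR true = true
[2.1.1.1.1] false AND true = false
[2.1.1.1] NOT false = true
[2.1.1] NOT true = false
[2.1] NOT false = true
[2.2] true AND true = true
[2.3] true AND true = true
[2] true AND true AND true = true
[3.1.3] true → true = true
[3.1.4] false AND false = false
[3.1] true AND false AND true AND false = false
[3] NOT false = true
[root] true AND true AND true = true
Overall: true → accepted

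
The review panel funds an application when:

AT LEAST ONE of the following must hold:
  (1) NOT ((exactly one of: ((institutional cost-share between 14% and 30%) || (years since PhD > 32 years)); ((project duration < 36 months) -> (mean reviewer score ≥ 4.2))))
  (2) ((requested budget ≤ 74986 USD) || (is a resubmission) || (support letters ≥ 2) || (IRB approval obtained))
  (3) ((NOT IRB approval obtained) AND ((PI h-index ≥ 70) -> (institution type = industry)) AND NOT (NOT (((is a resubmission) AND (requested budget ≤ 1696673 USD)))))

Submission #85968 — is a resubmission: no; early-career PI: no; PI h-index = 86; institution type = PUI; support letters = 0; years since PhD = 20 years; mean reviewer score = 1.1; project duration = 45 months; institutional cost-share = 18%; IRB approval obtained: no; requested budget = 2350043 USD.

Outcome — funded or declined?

Funded

Atomic conditions:
  institutional cost-share between 14% and 30%: 18 in [14, 30] is true
  years since PhD > 32 years: 20 > 32 is false
  project duration < 36 months: 45 < 36 is false
  mean reviewer score ≥ 4.2: 1.1 ≥ 4.2 is false
  requested budget ≤ 74986 USD: 2350043 ≤ 74986 is false
  is a resubmission: no → false
  support letters ≥ 2: 0 ≥ 2 is false
  IRB approval obtained: no → false
  NOT IRB approval obtained: no → true
  PI h-index ≥ 70: 86 ≥ 70 is true
  institution type = industry: PUI == industry is false
  requested budget ≤ 1696673 USD: 2350043 ≤ 1696673 is false
Combine:
[1.1.1] true OR false = true
[1.1.2] false → false (antecedent false ⇒ implication holds) = true
[1.1] exactly-one(true, true) = false
[1] NOT false = true
[2] false OR false OR false OR false = false
[3.2] true → false = false
[3.3.1.1] false AND false = false
[3.3.1] NOT false = true
[3.3] NOT true = false
[3] true AND false AND false = false
[root] true OR false OR false = true
Overall: true → funded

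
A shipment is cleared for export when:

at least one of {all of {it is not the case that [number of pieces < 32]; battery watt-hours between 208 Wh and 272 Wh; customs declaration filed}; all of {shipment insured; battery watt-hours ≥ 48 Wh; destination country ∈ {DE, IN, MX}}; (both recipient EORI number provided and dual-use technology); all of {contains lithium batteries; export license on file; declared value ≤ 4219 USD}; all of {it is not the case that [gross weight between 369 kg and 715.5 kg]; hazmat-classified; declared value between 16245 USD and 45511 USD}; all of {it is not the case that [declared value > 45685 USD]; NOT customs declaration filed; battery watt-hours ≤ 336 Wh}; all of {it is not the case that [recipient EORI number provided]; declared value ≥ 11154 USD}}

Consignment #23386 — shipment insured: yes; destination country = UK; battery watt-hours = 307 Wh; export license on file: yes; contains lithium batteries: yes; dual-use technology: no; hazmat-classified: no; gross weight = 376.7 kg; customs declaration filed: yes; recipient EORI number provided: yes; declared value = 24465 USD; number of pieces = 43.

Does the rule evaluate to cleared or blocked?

Blocked

Atomic conditions:
  number of pieces < 32: 43 < 32 is false
  battery watt-hours between 208 Wh and 272 Wh: 307 in [208, 272] is false
  customs declaration filed: yes → true
  shipment insured: yes → true
  battery watt-hours ≥ 48 Wh: 307 ≥ 48 is true
  destination country ∈ {DE, IN, MX}: UK is not in the set → false
  recipient EORI number provided: yes → true
  dual-use technology: no → false
  contains lithium batteries: yes → true
  export license on file: yes → true
  declared value ≤ 4219 USD: 24465 ≤ 4219 is false
  gross weight between 369 kg and 715.5 kg: 376.7 in [369, 715.5] is true
  hazmat-classified: no → false
  declared value between 16245 USD and 45511 USD: 24465 in [16245, 45511] is true
  declared value > 45685 USD: 24465 > 45685 is false
  NOT customs declaration filed: yes → false
  battery watt-hours ≤ 336 Wh: 307 ≤ 336 is true
  declared value ≥ 11154 USD: 24465 ≥ 11154 is true
Combine:
[1.1] NOT false = true
[1] true AND false AND true = false
[2] true AND true AND false = false
[3] true AND false = false
[4] true AND true AND false = false
[5.1] NOT true = false
[5] false AND false AND true = false
[6.1] NOT false = true
[6] true AND false AND true = false
[7.1] NOT true = false
[7] false AND true = false
[root] false OR false OR false OR false OR false OR false OR false = false
Overall: false → blocked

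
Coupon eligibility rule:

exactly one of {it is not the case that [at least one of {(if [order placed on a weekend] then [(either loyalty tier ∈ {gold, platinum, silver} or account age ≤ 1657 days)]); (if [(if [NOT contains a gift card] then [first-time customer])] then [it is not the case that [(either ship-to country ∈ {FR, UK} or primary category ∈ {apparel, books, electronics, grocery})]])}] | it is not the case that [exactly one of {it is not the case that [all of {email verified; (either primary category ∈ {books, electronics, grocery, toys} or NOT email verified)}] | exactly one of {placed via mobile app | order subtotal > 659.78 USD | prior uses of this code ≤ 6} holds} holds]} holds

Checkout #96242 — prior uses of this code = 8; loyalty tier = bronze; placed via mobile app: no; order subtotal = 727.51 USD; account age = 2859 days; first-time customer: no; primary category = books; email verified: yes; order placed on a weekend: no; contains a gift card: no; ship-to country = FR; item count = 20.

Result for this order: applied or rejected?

Atomic conditions:
  order placed on a weekend: no → false
  loyalty tier ∈ {gold, platinum, silver}: bronze is not in the set → false
  account age ≤ 1657 days: 2859 ≤ 1657 is false
  NOT contains a gift card: no → true
  first-time customer: no → false
  ship-to country ∈ {FR, UK}: FR is in the set → true
  primary category ∈ {apparel, books, electronics, grocery}: books is in the set → true
  email verified: yes → true
  primary category ∈ {books, electronics, grocery, toys}: books is in the set → true
  NOT email verified: yes → false
  placed via mobile app: no → false
  order subtotal > 659.78 USD: 727.51 > 659.78 is true
  prior uses of this code ≤ 6: 8 ≤ 6 is false
Combine:
[1.1.1.2] false OR false = false
[1.1.1] false → false (antecedent false ⇒ implication holds) = true
[1.1.2.1] true → false = false
[1.1.2.2.1] true OR true = true
[1.1.2.2] NOT true = false
[1.1.2] false → false (antecedent false ⇒ implication holds) = true
[1.1] true OR true = true
[1] NOT true = false
[2.1.1.1.2] true OR false = true
[2.1.1.1] true AND true = true
[2.1.1] NOT true = false
[2.1.2] exactly-one(false, true, false) = true
[2.1] exactly-one(false, true) = true
[2] NOT true = false
[root] exactly-one(false, false) = false
Overall: false → rejected

Rejected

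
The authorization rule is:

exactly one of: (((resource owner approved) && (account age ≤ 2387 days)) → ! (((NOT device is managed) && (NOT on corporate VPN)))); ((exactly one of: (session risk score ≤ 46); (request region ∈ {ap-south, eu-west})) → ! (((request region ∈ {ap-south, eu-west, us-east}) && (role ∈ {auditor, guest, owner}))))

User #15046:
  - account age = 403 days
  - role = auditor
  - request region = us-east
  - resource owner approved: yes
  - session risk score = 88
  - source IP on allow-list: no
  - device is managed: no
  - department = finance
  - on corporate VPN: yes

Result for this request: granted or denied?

Denied

Atomic conditions:
  resource owner approved: yes → true
  account age ≤ 2387 days: 403 ≤ 2387 is true
  NOT device is managed: no → true
  NOT on corporate VPN: yes → false
  session risk score ≤ 46: 88 ≤ 46 is false
  request region ∈ {ap-south, eu-west}: us-east is not in the set → false
  request region ∈ {ap-south, eu-west, us-east}: us-east is in the set → true
  role ∈ {auditor, guest, owner}: auditor is in the set → true
Combine:
[1.1] true AND true = true
[1.2.1] true AND false = false
[1.2] NOT false = true
[1] true → true = true
[2.1] exactly-one(false, false) = false
[2.2.1] true AND true = true
[2.2] NOT true = false
[2] false → false (antecedent false ⇒ implication holds) = true
[root] exactly-one(true, true) = false
Overall: false → denied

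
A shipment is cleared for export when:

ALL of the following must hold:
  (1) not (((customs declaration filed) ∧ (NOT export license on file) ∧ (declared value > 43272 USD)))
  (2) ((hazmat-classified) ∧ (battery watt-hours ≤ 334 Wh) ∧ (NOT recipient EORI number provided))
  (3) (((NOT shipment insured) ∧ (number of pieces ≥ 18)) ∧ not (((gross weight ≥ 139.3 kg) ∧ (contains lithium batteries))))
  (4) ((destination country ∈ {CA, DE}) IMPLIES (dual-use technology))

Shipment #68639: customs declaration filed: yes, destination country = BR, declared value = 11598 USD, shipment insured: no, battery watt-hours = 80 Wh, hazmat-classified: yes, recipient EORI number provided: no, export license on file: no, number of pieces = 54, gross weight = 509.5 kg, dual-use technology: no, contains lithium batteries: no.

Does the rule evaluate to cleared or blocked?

Cleared

Atomic conditions:
  customs declaration filed: yes → true
  NOT export license on file: no → true
  declared value > 43272 USD: 11598 > 43272 is false
  hazmat-classified: yes → true
  battery watt-hours ≤ 334 Wh: 80 ≤ 334 is true
  NOT recipient EORI number provided: no → true
  NOT shipment insured: no → true
  number of pieces ≥ 18: 54 ≥ 18 is true
  gross weight ≥ 139.3 kg: 509.5 ≥ 139.3 is true
  contains lithium batteries: no → false
  destination country ∈ {CA, DE}: BR is not in the set → false
  dual-use technology: no → false
Combine:
[1.1] true AND true AND false = false
[1] NOT false = true
[2] true AND true AND true = true
[3.1] true AND true = true
[3.2.1] true AND false = false
[3.2] NOT false = true
[3] true AND true = true
[4] false → false (antecedent false ⇒ implication holds) = true
[root] true AND true AND true AND true = true
Overall: true → cleared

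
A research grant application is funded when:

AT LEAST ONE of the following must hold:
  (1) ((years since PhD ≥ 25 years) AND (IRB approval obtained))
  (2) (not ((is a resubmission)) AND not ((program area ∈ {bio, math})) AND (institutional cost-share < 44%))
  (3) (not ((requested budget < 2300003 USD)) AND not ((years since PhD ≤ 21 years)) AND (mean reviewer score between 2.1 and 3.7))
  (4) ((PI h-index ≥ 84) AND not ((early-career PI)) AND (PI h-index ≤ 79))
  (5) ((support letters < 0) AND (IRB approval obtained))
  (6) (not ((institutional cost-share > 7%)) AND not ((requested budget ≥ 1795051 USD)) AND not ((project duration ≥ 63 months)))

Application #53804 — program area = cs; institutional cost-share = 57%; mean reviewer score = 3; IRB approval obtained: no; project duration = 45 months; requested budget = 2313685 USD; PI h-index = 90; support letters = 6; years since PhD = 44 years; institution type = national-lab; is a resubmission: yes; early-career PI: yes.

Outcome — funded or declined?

Funded

Atomic conditions:
  years since PhD ≥ 25 years: 44 ≥ 25 is true
  IRB approval obtained: no → false
  is a resubmission: yes → true
  program area ∈ {bio, math}: cs is not in the set → false
  institutional cost-share < 44%: 57 < 44 is false
  requested budget < 2300003 USD: 2313685 < 2300003 is false
  years since PhD ≤ 21 years: 44 ≤ 21 is false
  mean reviewer score between 2.1 and 3.7: 3 in [2.1, 3.7] is true
  PI h-index ≥ 84: 90 ≥ 84 is true
  early-career PI: yes → true
  PI h-index ≤ 79: 90 ≤ 79 is false
  support letters < 0: 6 < 0 is false
  institutional cost-share > 7%: 57 > 7 is true
  requested budget ≥ 1795051 USD: 2313685 ≥ 1795051 is true
  project duration ≥ 63 months: 45 ≥ 63 is false
Combine:
[1] true AND false = false
[2.1] NOT true = false
[2.2] NOT false = true
[2] false AND true AND false = false
[3.1] NOT false = true
[3.2] NOT false = true
[3] true AND true AND true = true
[4.2] NOT true = false
[4] true AND false AND false = false
[5] false AND false = false
[6.1] NOT true = false
[6.2] NOT true = false
[6.3] NOT false = true
[6] false AND false AND true = false
[root] false OR false OR true OR false OR false OR false = true
Overall: true → funded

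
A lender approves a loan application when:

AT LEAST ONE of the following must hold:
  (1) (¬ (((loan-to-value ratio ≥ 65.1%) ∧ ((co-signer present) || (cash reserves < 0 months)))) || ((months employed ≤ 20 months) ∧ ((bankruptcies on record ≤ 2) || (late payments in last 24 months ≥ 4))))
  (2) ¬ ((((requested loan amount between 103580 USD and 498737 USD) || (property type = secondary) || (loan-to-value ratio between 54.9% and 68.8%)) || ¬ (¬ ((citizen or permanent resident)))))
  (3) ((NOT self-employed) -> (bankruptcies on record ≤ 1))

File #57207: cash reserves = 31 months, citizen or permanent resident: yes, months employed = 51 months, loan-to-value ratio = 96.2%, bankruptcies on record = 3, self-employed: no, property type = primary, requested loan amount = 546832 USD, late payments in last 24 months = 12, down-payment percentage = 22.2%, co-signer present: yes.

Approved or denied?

Denied

Atomic conditions:
  loan-to-value ratio ≥ 65.1%: 96.2 ≥ 65.1 is true
  co-signer present: yes → true
  cash reserves < 0 months: 31 < 0 is false
  months employed ≤ 20 months: 51 ≤ 20 is false
  bankruptcies on record ≤ 2: 3 ≤ 2 is false
  late payments in last 24 months ≥ 4: 12 ≥ 4 is true
  requested loan amount between 103580 USD and 498737 USD: 546832 in [103580, 498737] is false
  property type = secondary: primary == secondary is false
  loan-to-value ratio between 54.9% and 68.8%: 96.2 in [54.9, 68.8] is false
  citizen or permanent resident: yes → true
  NOT self-employed: no → true
  bankruptcies on record ≤ 1: 3 ≤ 1 is false
Combine:
[1.1.1.2] true OR false = true
[1.1.1] true AND true = true
[1.1] NOT true = false
[1.2.2] false OR true = true
[1.2] false AND true = false
[1] false OR false = false
[2.1.1] false OR false OR false = false
[2.1.2.1] NOT true = false
[2.1.2] NOT false = true
[2.1] false OR true = true
[2] NOT true = false
[3] true → false = false
[root] false OR false OR false = false
Overall: false → denied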